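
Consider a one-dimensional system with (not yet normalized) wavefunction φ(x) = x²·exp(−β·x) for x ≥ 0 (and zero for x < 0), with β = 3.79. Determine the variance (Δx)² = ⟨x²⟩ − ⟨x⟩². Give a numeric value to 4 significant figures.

Compute ⟨x⟩ and ⟨x²⟩ separately, then (Δx)² = ⟨x²⟩ − ⟨x⟩².
Every integrand reduces to terms xʲ·e^(−2βx) on [0, ∞); use ∫₀^∞ xʲ·e^(−2βx) dx = j!/(2β)^(j+1).
Normalization: ∫|φ|² dx = 0.00095910.
⟨x⟩ = 0.65963 and ⟨x²⟩ = 0.52214.
(Δx)² = 0.52214 − (0.65963)² = 0.087023.

0.08702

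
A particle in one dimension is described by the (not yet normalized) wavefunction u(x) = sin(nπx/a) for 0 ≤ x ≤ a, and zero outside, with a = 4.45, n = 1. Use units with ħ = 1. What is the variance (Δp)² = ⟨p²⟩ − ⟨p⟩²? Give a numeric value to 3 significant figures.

0.498

Compute ⟨p⟩ and ⟨p²⟩ separately; (Δp)² = ⟨p²⟩ − ⟨p⟩².
d/dx sin(nπx/a) = (nπ/a)·cos(nπx/a) and d²/dx² sin(nπx/a) = −(nπ/a)²·sin(nπx/a); on 0 ≤ x ≤ a, ∫sin²(nπx/a) dx = a/2 and ∫sin(nπx/a)·cos(nπx/a) dx = 0.
Normalization: ∫|u|² dx = 2.2250.
⟨p⟩ = 0.0000 and ⟨p²⟩ = 0.49840.
(Δp)² = 0.49840 − (0.0000)² = 0.49840.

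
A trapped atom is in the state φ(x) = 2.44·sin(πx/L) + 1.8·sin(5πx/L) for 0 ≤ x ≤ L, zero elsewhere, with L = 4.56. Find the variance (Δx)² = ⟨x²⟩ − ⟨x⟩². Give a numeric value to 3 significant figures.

Compute ⟨x⟩ and ⟨x²⟩ separately, then (Δx)² = ⟨x²⟩ − ⟨x⟩².
On 0 ≤ x ≤ L (j ≠ l): ∫sin²(jπx/L) dx = L/2, ∫sin(jπx/L)·sin(lπx/L) dx = 0; diagonal moments ∫x·sin²(jπx/L) dx = L²/4, ∫x²·sin²(jπx/L) dx = L³·(1/6 − 1/(4j²π²)); cross terms ∫x·sin(jπx/L)·sin(lπx/L) dx = 0 for j + l even and −4jlL²/(π²(j² − l²)²) for j + l odd, ∫x²·sin(jπx/L)·sin(lπx/L) dx = (−1)^(j+l)·4jlL³/(π²(j² − l²)²); higher powers the same way via product-to-sum and parts.
Normalization: ∫|φ|² dx = 20.961.
⟨x⟩ = 2.2800 and ⟨x²⟩ = 6.3740.
(Δx)² = 6.3740 − (2.2800)² = 1.1756.

1.18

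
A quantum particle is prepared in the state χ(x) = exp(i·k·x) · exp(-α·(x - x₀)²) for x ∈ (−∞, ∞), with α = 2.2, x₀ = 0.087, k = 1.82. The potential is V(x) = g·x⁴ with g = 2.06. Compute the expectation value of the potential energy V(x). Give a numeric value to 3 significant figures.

⟨V⟩ = ∫ V(x)·|χ|² dx / ∫|χ|² dx.
Gaussian moments (u = x − x₀): ∫u^(2j)·e^(−2αu²) du = (2j−1)!!/(4α)^j · √(π/(2α)), odd powers integrate to 0; here √(π/(2α)) = 0.84498.
State is unnormalized: ∫|χ|² dx = 0.84498, and ∫χ*·V(x)·χ dx = 0.076516, so ⟨V⟩ = 0.076516 / 0.84498.
⟨V⟩ = 0.090553.

0.0906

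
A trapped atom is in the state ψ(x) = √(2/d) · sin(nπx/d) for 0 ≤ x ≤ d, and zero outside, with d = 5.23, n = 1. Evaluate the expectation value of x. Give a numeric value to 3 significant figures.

⟨x⟩ = ∫ x·|ψ|² dx (integrals over the domain).
With sin²θ = (1 − cos2θ)/2 on 0 ≤ x ≤ d: ∫sin²(nπx/d) dx = d/2, ∫x·sin²(nπx/d) dx = d²/4, ∫x²·sin²(nπx/d) dx = d³·(1/6 − 1/(4n²π²)); higher powers xᵏ the same way, integrating xᵏ·cos(2nπx/d) by parts.
⟨x⟩ = 2.6150.

2.62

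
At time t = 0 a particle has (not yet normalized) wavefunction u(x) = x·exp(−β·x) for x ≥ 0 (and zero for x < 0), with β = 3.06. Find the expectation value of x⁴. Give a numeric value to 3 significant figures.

0.257

⟨x⁴⟩ = ∫ x⁴·|u|² dx / ∫|u|² dx (integrals over the domain).
Every integrand reduces to terms xʲ·e^(−2βx) on [0, ∞); use ∫₀^∞ xʲ·e^(−2βx) dx = j!/(2β)^(j+1).
State is unnormalized: ∫|u|² dx = 0.0087252, and ∫u*·x⁴·u dx = 0.0022391, so ⟨x⁴⟩ = 0.0022391 / 0.0087252.
⟨x⁴⟩ = 0.25662.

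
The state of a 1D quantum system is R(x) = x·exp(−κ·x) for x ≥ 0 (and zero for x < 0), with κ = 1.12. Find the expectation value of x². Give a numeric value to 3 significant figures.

2.39

⟨x²⟩ = ∫ x²·|R|² dx / ∫|R|² dx (integrals over the domain).
Every integrand reduces to terms xʲ·e^(−2κx) on [0, ∞); use ∫₀^∞ xʲ·e^(−2κx) dx = j!/(2κ)^(j+1).
State is unnormalized: ∫|R|² dx = 0.17795, and ∫R*·x²·R dx = 0.42557, so ⟨x²⟩ = 0.42557 / 0.17795.
⟨x²⟩ = 2.3916.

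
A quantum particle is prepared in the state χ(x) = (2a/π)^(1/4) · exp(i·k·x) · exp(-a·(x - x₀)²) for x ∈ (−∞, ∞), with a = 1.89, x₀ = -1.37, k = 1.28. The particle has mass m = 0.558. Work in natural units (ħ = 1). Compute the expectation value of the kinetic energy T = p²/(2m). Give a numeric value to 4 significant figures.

3.162

T = −(ħ²/2m) d²/dx², so ⟨T⟩ = −(ħ²/2m) ∫ χ*·χ'' dx; with m = 0.558.
Gaussian moments (u = x − x₀): ∫u^(2j)·e^(−2au²) du = (2j−1)!!/(4a)^j · √(π/(2a)), odd powers integrate to 0; here √(π/(2a)) = 0.91165. Derivatives: χ′ = (ik − 2au)·χ, χ″ = ((ik − 2au)² − 2a)·χ; the odd-in-u pieces drop out.
⟨T⟩ = 3.1616.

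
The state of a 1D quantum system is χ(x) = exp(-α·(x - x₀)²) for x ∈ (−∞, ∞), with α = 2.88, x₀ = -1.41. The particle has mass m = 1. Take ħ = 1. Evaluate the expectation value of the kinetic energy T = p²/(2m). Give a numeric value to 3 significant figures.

1.44

T = −(ħ²/2m) d²/dx², so ⟨T⟩ = −(ħ²/2m) ∫ χ*·χ'' dx / ∫|χ|² dx; with m = 1.
Gaussian moments (u = x − x₀): ∫u^(2j)·e^(−2αu²) du = (2j−1)!!/(4α)^j · √(π/(2α)), odd powers integrate to 0; here √(π/(2α)) = 0.73852. Derivatives: d/dx e^(−αu²) = −2αu·e^(−αu²), d²/dx² e^(−αu²) = (4α²u² − 2α)·e^(−αu²).
State is unnormalized: ∫|χ|² dx = 0.73852, and ∫χ*·(−ħ²/2m · χ'') dx = 1.0635, so ⟨T⟩ = 1.0635 / 0.73852.
⟨T⟩ = 1.4400.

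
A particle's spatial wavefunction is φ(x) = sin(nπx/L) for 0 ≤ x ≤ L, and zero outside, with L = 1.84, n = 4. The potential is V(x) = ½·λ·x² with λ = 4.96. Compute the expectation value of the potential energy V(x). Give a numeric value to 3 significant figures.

2.77

⟨V⟩ = ∫ V(x)·|φ|² dx / ∫|φ|² dx.
With sin²θ = (1 − cos2θ)/2 on 0 ≤ x ≤ L: ∫sin²(nπx/L) dx = L/2, ∫x·sin²(nπx/L) dx = L²/4, ∫x²·sin²(nπx/L) dx = L³·(1/6 − 1/(4n²π²)); higher powers xᵏ the same way, integrating xᵏ·cos(2nπx/L) by parts.
State is unnormalized: ∫|φ|² dx = 0.92000, and ∫φ*·V(x)·φ dx = 2.5504, so ⟨V⟩ = 2.5504 / 0.92000.
⟨V⟩ = 2.7722.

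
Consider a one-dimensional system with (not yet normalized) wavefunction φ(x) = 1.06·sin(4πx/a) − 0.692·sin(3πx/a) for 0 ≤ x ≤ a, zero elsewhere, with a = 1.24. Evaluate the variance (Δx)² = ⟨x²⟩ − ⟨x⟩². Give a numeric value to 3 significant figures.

0.0714

Compute ⟨x⟩ and ⟨x²⟩ separately, then (Δx)² = ⟨x²⟩ − ⟨x⟩².
On 0 ≤ x ≤ a (j ≠ l): ∫sin²(jπx/a) dx = a/2, ∫sin(jπx/a)·sin(lπx/a) dx = 0; diagonal moments ∫x·sin²(jπx/a) dx = a²/4, ∫x²·sin²(jπx/a) dx = a³·(1/6 − 1/(4j²π²)); cross terms ∫x·sin(jπx/a)·sin(lπx/a) dx = 0 for j + l even and −4jla²/(π²(j² − l²)²) for j + l odd, ∫x²·sin(jπx/a)·sin(lπx/a) dx = (−1)^(j+l)·4jla³/(π²(j² − l²)²); higher powers the same way via product-to-sum and parts.
Normalization: ∫|φ|² dx = 0.99353.
⟨x⟩ = 0.84535 and ⟨x²⟩ = 0.78596.
(Δx)² = 0.78596 − (0.84535)² = 0.071352.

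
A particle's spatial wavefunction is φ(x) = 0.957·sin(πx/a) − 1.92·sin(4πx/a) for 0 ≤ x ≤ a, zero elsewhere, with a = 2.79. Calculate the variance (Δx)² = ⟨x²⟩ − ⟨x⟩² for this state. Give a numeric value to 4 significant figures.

Compute ⟨x⟩ and ⟨x²⟩ separately, then (Δx)² = ⟨x²⟩ − ⟨x⟩².
On 0 ≤ x ≤ a (j ≠ l): ∫sin²(jπx/a) dx = a/2, ∫sin(jπx/a)·sin(lπx/a) dx = 0; diagonal moments ∫x·sin²(jπx/a) dx = a²/4, ∫x²·sin²(jπx/a) dx = a³·(1/6 − 1/(4j²π²)); cross terms ∫x·sin(jπx/a)·sin(lπx/a) dx = 0 for j + l even and −4jla²/(π²(j² − l²)²) for j + l odd, ∫x²·sin(jπx/a)·sin(lπx/a) dx = (−1)^(j+l)·4jla³/(π²(j² − l²)²); higher powers the same way via product-to-sum and parts.
Normalization: ∫|φ|² dx = 6.4201.
⟨x⟩ = 1.4271 and ⟨x²⟩ = 2.5861.
(Δx)² = 2.5861 − (1.4271)² = 0.54943.

0.5494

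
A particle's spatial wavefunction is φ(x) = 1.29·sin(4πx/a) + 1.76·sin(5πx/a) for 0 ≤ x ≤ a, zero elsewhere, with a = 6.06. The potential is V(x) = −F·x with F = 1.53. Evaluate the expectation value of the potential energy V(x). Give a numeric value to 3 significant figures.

-2.87

⟨V⟩ = ∫ V(x)·|φ|² dx / ∫|φ|² dx.
On 0 ≤ x ≤ a (j ≠ l): ∫sin²(jπx/a) dx = a/2, ∫sin(jπx/a)·sin(lπx/a) dx = 0; diagonal moments ∫x·sin²(jπx/a) dx = a²/4, ∫x²·sin²(jπx/a) dx = a³·(1/6 − 1/(4j²π²)); cross terms ∫x·sin(jπx/a)·sin(lπx/a) dx = 0 for j + l even and −4jla²/(π²(j² − l²)²) for j + l odd, ∫x²·sin(jπx/a)·sin(lπx/a) dx = (−1)^(j+l)·4jla³/(π²(j² − l²)²); higher powers the same way via product-to-sum and parts.
State is unnormalized: ∫|φ|² dx = 14.428, and ∫φ*·V(x)·φ dx = -41.355, so ⟨V⟩ = -41.355 / 14.428.
⟨V⟩ = -2.8663.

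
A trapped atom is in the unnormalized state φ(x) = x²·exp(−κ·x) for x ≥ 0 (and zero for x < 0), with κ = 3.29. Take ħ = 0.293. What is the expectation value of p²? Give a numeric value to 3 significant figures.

0.310

p² φ = −ħ² d²φ/dx²; ⟨p²⟩ = −ħ² ∫ φ*·φ'' dx / ∫|φ|² dx.
Differentiate x²·exp(−κ·x) with the product rule; every integrand then reduces to terms xʲ·e^(−2κx) on [0, ∞), with ∫₀^∞ xʲ·e^(−2κx) dx = j!/(2κ)^(j+1).
State is unnormalized: ∫|φ|² dx = 0.0019457, and ∫φ*·(−ħ² φ'') dx = 0.00060268, so ⟨p²⟩ = 0.00060268 / 0.0019457.
⟨p²⟩ = 0.30975.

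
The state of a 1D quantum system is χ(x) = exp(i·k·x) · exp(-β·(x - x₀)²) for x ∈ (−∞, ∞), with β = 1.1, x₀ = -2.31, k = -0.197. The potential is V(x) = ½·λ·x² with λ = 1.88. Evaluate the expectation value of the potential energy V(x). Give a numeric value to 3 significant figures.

5.23

⟨V⟩ = ∫ V(x)·|χ|² dx / ∫|χ|² dx.
Gaussian moments (u = x − x₀): ∫u^(2j)·e^(−2βu²) du = (2j−1)!!/(4β)^j · √(π/(2β)), odd powers integrate to 0; here √(π/(2β)) = 1.1950.
State is unnormalized: ∫|χ|² dx = 1.1950, and ∫χ*·V(x)·χ dx = 6.2493, so ⟨V⟩ = 6.2493 / 1.1950.
⟨V⟩ = 5.2296.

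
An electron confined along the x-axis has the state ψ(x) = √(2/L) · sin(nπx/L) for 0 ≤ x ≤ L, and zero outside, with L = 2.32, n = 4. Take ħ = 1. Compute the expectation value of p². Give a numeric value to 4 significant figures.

29.34

p² ψ = −ħ² d²ψ/dx²; ⟨p²⟩ = −ħ² ∫ ψ*·ψ'' dx.
d/dx sin(nπx/L) = (nπ/L)·cos(nπx/L) and d²/dx² sin(nπx/L) = −(nπ/L)²·sin(nπx/L); on 0 ≤ x ≤ L, ∫sin²(nπx/L) dx = L/2 and ∫sin(nπx/L)·cos(nπx/L) dx = 0.
⟨p²⟩ = 29.339.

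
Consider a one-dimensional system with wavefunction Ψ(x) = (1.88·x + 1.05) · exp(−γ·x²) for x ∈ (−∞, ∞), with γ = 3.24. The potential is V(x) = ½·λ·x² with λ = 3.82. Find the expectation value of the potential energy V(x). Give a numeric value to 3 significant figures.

⟨V⟩ = ∫ V(x)·|Ψ|² dx / ∫|Ψ|² dx.
Expand each integrand as polynomial × e^(−2γx²) and use ∫x^(2j)·e^(−2γx²) dx = (2j−1)!!/(4γ)^j · √(π/(2γ)), odd powers → 0; here √(π/(2γ)) = 0.69629.
State is unnormalized: ∫|Ψ|² dx = 0.95754, and ∫Ψ*·V(x)·Ψ dx = 0.19709, so ⟨V⟩ = 0.19709 / 0.95754.
⟨V⟩ = 0.20583.

0.206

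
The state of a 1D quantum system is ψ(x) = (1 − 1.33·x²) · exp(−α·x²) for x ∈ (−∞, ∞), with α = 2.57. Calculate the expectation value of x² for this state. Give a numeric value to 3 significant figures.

⟨x²⟩ = ∫ x²·|ψ|² dx / ∫|ψ|² dx (integrals over the domain).
Expand each integrand as polynomial × e^(−2αx²) and use ∫x^(2j)·e^(−2αx²) dx = (2j−1)!!/(4α)^j · √(π/(2α)), odd powers → 0; here √(π/(2α)) = 0.78180.
State is unnormalized: ∫|ψ|² dx = 0.61876, and ∫ψ*·x²·ψ dx = 0.036110, so ⟨x²⟩ = 0.036110 / 0.61876.
⟨x²⟩ = 0.058358.

0.0584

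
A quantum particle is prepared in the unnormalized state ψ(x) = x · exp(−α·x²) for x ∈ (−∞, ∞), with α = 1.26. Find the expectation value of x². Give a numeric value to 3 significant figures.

0.595

⟨x²⟩ = ∫ x²·|ψ|² dx / ∫|ψ|² dx (integrals over the domain).
Expand each integrand as polynomial × e^(−2αx²) and use ∫x^(2j)·e^(−2αx²) dx = (2j−1)!!/(4α)^j · √(π/(2α)), odd powers → 0; here √(π/(2α)) = 1.1165.
State is unnormalized: ∫|ψ|² dx = 0.22154, and ∫ψ*·x²·ψ dx = 0.13187, so ⟨x²⟩ = 0.13187 / 0.22154.
⟨x²⟩ = 0.59524.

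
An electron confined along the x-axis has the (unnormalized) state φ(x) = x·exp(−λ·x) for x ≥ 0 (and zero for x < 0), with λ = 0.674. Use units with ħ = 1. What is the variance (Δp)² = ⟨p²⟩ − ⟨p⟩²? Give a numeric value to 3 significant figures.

0.454

Compute ⟨p⟩ and ⟨p²⟩ separately; (Δp)² = ⟨p²⟩ − ⟨p⟩².
Differentiate x·exp(−λ·x) with the product rule; every integrand then reduces to terms xʲ·e^(−2λx) on [0, ∞), with ∫₀^∞ xʲ·e^(−2λx) dx = j!/(2λ)^(j+1).
Normalization: ∫|φ|² dx = 0.81651.
⟨p⟩ = 0.0000 and ⟨p²⟩ = 0.45428.
(Δp)² = 0.45428 − (0.0000)² = 0.45428.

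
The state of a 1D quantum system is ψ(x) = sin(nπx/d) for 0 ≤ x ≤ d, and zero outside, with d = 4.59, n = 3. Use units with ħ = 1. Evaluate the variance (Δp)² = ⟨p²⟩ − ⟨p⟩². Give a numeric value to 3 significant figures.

Compute ⟨p⟩ and ⟨p²⟩ separately; (Δp)² = ⟨p²⟩ − ⟨p⟩².
d/dx sin(nπx/d) = (nπ/d)·cos(nπx/d) and d²/dx² sin(nπx/d) = −(nπ/d)²·sin(nπx/d); on 0 ≤ x ≤ d, ∫sin²(nπx/d) dx = d/2 and ∫sin(nπx/d)·cos(nπx/d) dx = 0.
Normalization: ∫|ψ|² dx = 2.2950.
⟨p⟩ = 0.0000 and ⟨p²⟩ = 4.2162.
(Δp)² = 4.2162 − (0.0000)² = 4.2162.

4.22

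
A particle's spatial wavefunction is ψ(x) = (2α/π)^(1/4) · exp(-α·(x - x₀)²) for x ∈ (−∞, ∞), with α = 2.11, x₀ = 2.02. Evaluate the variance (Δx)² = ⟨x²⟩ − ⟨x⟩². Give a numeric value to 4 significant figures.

0.1185

Compute ⟨x⟩ and ⟨x²⟩ separately, then (Δx)² = ⟨x²⟩ − ⟨x⟩².
Gaussian moments (u = x − x₀): ∫u^(2j)·e^(−2αu²) du = (2j−1)!!/(4α)^j · √(π/(2α)), odd powers integrate to 0; here √(π/(2α)) = 0.86282.
⟨x⟩ = 2.0200 and ⟨x²⟩ = 4.1989.
(Δx)² = 4.1989 − (2.0200)² = 0.11848.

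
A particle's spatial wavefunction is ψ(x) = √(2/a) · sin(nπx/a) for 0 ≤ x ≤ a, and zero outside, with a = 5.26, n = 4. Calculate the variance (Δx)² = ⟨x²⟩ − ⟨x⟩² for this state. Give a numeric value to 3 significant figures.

Compute ⟨x⟩ and ⟨x²⟩ separately, then (Δx)² = ⟨x²⟩ − ⟨x⟩².
With sin²θ = (1 − cos2θ)/2 on 0 ≤ x ≤ a: ∫sin²(nπx/a) dx = a/2, ∫x·sin²(nπx/a) dx = a²/4, ∫x²·sin²(nπx/a) dx = a³·(1/6 − 1/(4n²π²)); higher powers xᵏ the same way, integrating xᵏ·cos(2nπx/a) by parts.
⟨x⟩ = 2.6300 and ⟨x²⟩ = 9.1349.
(Δx)² = 9.1349 − (2.6300)² = 2.2180.

2.22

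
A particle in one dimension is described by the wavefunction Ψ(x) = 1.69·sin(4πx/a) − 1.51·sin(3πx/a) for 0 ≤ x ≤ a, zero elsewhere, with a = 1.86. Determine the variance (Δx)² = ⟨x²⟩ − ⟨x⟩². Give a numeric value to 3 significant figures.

Compute ⟨x⟩ and ⟨x²⟩ separately, then (Δx)² = ⟨x²⟩ − ⟨x⟩².
On 0 ≤ x ≤ a (j ≠ l): ∫sin²(jπx/a) dx = a/2, ∫sin(jπx/a)·sin(lπx/a) dx = 0; diagonal moments ∫x·sin²(jπx/a) dx = a²/4, ∫x²·sin²(jπx/a) dx = a³·(1/6 − 1/(4j²π²)); cross terms ∫x·sin(jπx/a)·sin(lπx/a) dx = 0 for j + l even and −4jla²/(π²(j² − l²)²) for j + l odd, ∫x²·sin(jπx/a)·sin(lπx/a) dx = (−1)^(j+l)·4jla³/(π²(j² − l²)²); higher powers the same way via product-to-sum and parts.
Normalization: ∫|Ψ|² dx = 4.7767.
⟨x⟩ = 1.2969 and ⟨x²⟩ = 1.8209.
(Δx)² = 1.8209 − (1.2969)² = 0.13895.

0.139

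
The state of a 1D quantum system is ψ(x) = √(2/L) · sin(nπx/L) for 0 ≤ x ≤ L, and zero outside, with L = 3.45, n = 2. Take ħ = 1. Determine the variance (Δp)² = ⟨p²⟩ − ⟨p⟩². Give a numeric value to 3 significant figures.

3.32

Compute ⟨p⟩ and ⟨p²⟩ separately; (Δp)² = ⟨p²⟩ − ⟨p⟩².
d/dx sin(nπx/L) = (nπ/L)·cos(nπx/L) and d²/dx² sin(nπx/L) = −(nπ/L)²·sin(nπx/L); on 0 ≤ x ≤ L, ∫sin²(nπx/L) dx = L/2 and ∫sin(nπx/L)·cos(nπx/L) dx = 0.
⟨p⟩ = 0.0000 and ⟨p²⟩ = 3.3168.
(Δp)² = 3.3168 − (0.0000)² = 3.3168.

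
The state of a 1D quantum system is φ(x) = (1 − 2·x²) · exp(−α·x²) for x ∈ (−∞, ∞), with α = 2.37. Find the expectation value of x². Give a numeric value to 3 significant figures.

⟨x²⟩ = ∫ x²·|φ|² dx / ∫|φ|² dx (integrals over the domain).
Expand each integrand as polynomial × e^(−2αx²) and use ∫x^(2j)·e^(−2αx²) dx = (2j−1)!!/(4α)^j · √(π/(2α)), odd powers → 0; here √(π/(2α)) = 0.81412.
State is unnormalized: ∫|φ|² dx = 0.57931, and ∫φ*·x²·φ dx = 0.034506, so ⟨x²⟩ = 0.034506 / 0.57931.
⟨x²⟩ = 0.059564.

0.0596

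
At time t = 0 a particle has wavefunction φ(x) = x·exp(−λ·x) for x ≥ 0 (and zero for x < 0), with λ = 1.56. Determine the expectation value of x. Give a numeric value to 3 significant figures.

0.962

⟨x⟩ = ∫ x·|φ|² dx / ∫|φ|² dx (integrals over the domain).
Every integrand reduces to terms xʲ·e^(−2λx) on [0, ∞); use ∫₀^∞ xʲ·e^(−2λx) dx = j!/(2λ)^(j+1).
State is unnormalized: ∫|φ|² dx = 0.065852, and ∫φ*·x·φ dx = 0.063319, so ⟨x⟩ = 0.063319 / 0.065852.
⟨x⟩ = 0.96154.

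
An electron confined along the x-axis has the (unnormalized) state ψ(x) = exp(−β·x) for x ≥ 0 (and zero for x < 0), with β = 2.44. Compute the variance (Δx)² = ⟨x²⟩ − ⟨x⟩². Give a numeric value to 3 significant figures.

0.0420

Compute ⟨x⟩ and ⟨x²⟩ separately, then (Δx)² = ⟨x²⟩ − ⟨x⟩².
Every integrand reduces to terms xʲ·e^(−2βx) on [0, ∞); use ∫₀^∞ xʲ·e^(−2βx) dx = j!/(2β)^(j+1).
Normalization: ∫|ψ|² dx = 0.20492.
⟨x⟩ = 0.20492 and ⟨x²⟩ = 0.083983.
(Δx)² = 0.083983 − (0.20492)² = 0.041991.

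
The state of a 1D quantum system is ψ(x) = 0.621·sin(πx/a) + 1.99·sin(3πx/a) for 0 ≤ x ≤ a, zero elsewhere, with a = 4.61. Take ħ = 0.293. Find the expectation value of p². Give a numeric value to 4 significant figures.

p² ψ = −ħ² d²ψ/dx²; ⟨p²⟩ = −ħ² ∫ ψ*·ψ'' dx / ∫|ψ|² dx.
d²/dx² sin(jπx/a) = −(jπ/a)²·sin(jπx/a); on 0 ≤ x ≤ a, ∫sin²(jπx/a) dx = a/2 and ∫sin(jπx/a)·sin(lπx/a) dx = 0 for j ≠ l, so only diagonal terms survive in ∫|ψ|² and ∫ψ·ψ″; ∫ψ·ψ′ dx = [ψ²/2] between the walls = 0.
State is unnormalized: ∫|ψ|² dx = 10.017, and ∫ψ*·(−ħ² ψ'') dx = 3.3108, so ⟨p²⟩ = 3.3108 / 10.017.
⟨p²⟩ = 0.33052.

0.3305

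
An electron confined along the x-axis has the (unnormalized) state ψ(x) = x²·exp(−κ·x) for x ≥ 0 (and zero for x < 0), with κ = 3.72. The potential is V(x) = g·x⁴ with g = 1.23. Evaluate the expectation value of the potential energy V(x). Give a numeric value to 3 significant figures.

⟨V⟩ = ∫ V(x)·|ψ|² dx / ∫|ψ|² dx.
Every integrand reduces to terms xʲ·e^(−2κx) on [0, ∞); use ∫₀^∞ xʲ·e^(−2κx) dx = j!/(2κ)^(j+1).
State is unnormalized: ∫|ψ|² dx = 0.0010528, and ∫ψ*·V(x)·ψ dx = 0.00071002, so ⟨V⟩ = 0.00071002 / 0.0010528.
⟨V⟩ = 0.67441.

0.674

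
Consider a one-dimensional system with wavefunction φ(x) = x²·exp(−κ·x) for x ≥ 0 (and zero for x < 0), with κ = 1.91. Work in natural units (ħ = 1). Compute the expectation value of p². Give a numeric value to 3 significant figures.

p² φ = −ħ² d²φ/dx²; ⟨p²⟩ = −ħ² ∫ φ*·φ'' dx / ∫|φ|² dx.
Differentiate x²·exp(−κ·x) with the product rule; every integrand then reduces to terms xʲ·e^(−2κx) on [0, ∞), with ∫₀^∞ xʲ·e^(−2κx) dx = j!/(2κ)^(j+1).
State is unnormalized: ∫|φ|² dx = 0.029505, and ∫φ*·(−ħ² φ'') dx = 0.035879, so ⟨p²⟩ = 0.035879 / 0.029505.
⟨p²⟩ = 1.2160.

1.22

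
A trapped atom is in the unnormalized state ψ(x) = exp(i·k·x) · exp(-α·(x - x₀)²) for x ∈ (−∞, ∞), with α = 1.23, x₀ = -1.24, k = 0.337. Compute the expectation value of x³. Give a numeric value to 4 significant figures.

⟨x³⟩ = ∫ x³·|ψ|² dx / ∫|ψ|² dx (integrals over the domain).
Gaussian moments (u = x − x₀): ∫u^(2j)·e^(−2αu²) du = (2j−1)!!/(4α)^j · √(π/(2α)), odd powers integrate to 0; here √(π/(2α)) = 1.1301.
State is unnormalized: ∫|ψ|² dx = 1.1301, and ∫ψ*·x³·ψ dx = -3.0091, so ⟨x³⟩ = -3.0091 / 1.1301.
⟨x³⟩ = -2.6627.

-2.663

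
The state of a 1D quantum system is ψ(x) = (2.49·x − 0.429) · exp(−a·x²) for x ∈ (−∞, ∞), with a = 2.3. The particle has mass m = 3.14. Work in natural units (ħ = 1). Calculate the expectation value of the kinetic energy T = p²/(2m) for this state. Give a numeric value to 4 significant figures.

0.9416

T = −(ħ²/2m) d²/dx², so ⟨T⟩ = −(ħ²/2m) ∫ ψ*·ψ'' dx / ∫|ψ|² dx; with m = 3.14.
Expand each integrand as polynomial × e^(−2ax²) and use ∫x^(2j)·e^(−2ax²) dx = (2j−1)!!/(4a)^j · √(π/(2a)), odd powers → 0; here √(π/(2a)) = 0.82641. Differentiate with the product rule, d/dx e^(−ax²) = −2ax·e^(−ax²).
State is unnormalized: ∫|ψ|² dx = 0.70903, and ∫ψ*·(−ħ²/2m · ψ'') dx = 0.66763, so ⟨T⟩ = 0.66763 / 0.70903.
⟨T⟩ = 0.94160.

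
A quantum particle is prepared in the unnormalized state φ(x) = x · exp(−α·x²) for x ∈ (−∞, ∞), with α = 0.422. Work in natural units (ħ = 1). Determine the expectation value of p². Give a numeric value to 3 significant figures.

1.27

p² φ = −ħ² d²φ/dx²; ⟨p²⟩ = −ħ² ∫ φ*·φ'' dx / ∫|φ|² dx.
Expand each integrand as polynomial × e^(−2αx²) and use ∫x^(2j)·e^(−2αx²) dx = (2j−1)!!/(4α)^j · √(π/(2α)), odd powers → 0; here √(π/(2α)) = 1.9293. Differentiate with the product rule, d/dx e^(−αx²) = −2αx·e^(−αx²).
State is unnormalized: ∫|φ|² dx = 1.1430, and ∫φ*·(−ħ² φ'') dx = 1.4470, so ⟨p²⟩ = 1.4470 / 1.1430.
⟨p²⟩ = 1.2660.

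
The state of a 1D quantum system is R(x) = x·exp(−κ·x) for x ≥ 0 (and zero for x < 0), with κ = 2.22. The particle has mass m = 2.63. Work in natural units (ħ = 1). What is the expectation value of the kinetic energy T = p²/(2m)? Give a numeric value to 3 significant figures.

0.937

T = −(ħ²/2m) d²/dx², so ⟨T⟩ = −(ħ²/2m) ∫ R*·R'' dx / ∫|R|² dx; with m = 2.63.
Differentiate x·exp(−κ·x) with the product rule; every integrand then reduces to terms xʲ·e^(−2κx) on [0, ∞), with ∫₀^∞ xʲ·e^(−2κx) dx = j!/(2κ)^(j+1).
State is unnormalized: ∫|R|² dx = 0.022850, and ∫R*·(−ħ²/2m · R'') dx = 0.021409, so ⟨T⟩ = 0.021409 / 0.022850.
⟨T⟩ = 0.93696.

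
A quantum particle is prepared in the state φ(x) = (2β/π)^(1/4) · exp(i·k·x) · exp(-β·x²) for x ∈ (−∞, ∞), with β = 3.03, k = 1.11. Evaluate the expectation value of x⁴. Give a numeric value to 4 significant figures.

0.02042

⟨x⁴⟩ = ∫ x⁴·|φ|² dx (integrals over the domain).
Gaussian moments: ∫x^(2j)·e^(−2βx²) dx = (2j−1)!!/(4β)^j · √(π/(2β)), odd powers integrate to 0; here √(π/(2β)) = 0.72001.
⟨x⁴⟩ = 0.020423.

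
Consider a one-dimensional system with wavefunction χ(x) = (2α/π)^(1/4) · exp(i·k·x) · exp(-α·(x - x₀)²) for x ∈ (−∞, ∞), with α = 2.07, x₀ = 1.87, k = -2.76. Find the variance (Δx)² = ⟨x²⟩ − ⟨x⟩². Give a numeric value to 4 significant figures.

Compute ⟨x⟩ and ⟨x²⟩ separately, then (Δx)² = ⟨x²⟩ − ⟨x⟩².
Gaussian moments (u = x − x₀): ∫u^(2j)·e^(−2αu²) du = (2j−1)!!/(4α)^j · √(π/(2α)), odd powers integrate to 0; here √(π/(2α)) = 0.87111.
⟨x⟩ = 1.8700 and ⟨x²⟩ = 3.6177.
(Δx)² = 3.6177 − (1.8700)² = 0.12077.

0.1208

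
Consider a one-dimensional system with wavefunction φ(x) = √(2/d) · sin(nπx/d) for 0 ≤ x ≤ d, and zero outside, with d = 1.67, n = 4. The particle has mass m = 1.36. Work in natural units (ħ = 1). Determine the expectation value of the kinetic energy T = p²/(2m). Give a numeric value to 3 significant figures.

T = −(ħ²/2m) d²/dx², so ⟨T⟩ = −(ħ²/2m) ∫ φ*·φ'' dx; with m = 1.36.
d/dx sin(nπx/d) = (nπ/d)·cos(nπx/d) and d²/dx² sin(nπx/d) = −(nπ/d)²·sin(nπx/d); on 0 ≤ x ≤ d, ∫sin²(nπx/d) dx = d/2 and ∫sin(nπx/d)·cos(nπx/d) dx = 0.
⟨T⟩ = 20.817.

20.8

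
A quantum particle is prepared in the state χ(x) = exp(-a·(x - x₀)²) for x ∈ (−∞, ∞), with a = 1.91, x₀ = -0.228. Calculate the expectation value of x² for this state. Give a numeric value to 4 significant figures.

⟨x²⟩ = ∫ x²·|χ|² dx / ∫|χ|² dx (integrals over the domain).
Gaussian moments (u = x − x₀): ∫u^(2j)·e^(−2au²) du = (2j−1)!!/(4a)^j · √(π/(2a)), odd powers integrate to 0; here √(π/(2a)) = 0.90687.
State is unnormalized: ∫|χ|² dx = 0.90687, and ∫χ*·x²·χ dx = 0.16584, so ⟨x²⟩ = 0.16584 / 0.90687.
⟨x²⟩ = 0.18287.

0.1829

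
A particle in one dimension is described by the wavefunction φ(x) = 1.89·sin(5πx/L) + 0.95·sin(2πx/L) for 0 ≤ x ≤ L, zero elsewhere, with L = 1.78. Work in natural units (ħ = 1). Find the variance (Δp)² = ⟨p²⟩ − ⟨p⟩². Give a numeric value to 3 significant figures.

Compute ⟨p⟩ and ⟨p²⟩ separately; (Δp)² = ⟨p²⟩ − ⟨p⟩².
d²/dx² sin(jπx/L) = −(jπ/L)²·sin(jπx/L); on 0 ≤ x ≤ L, ∫sin²(jπx/L) dx = L/2 and ∫sin(jπx/L)·sin(lπx/L) dx = 0 for j ≠ l, so only diagonal terms survive in ∫|φ|² and ∫φ·φ″; ∫φ·φ′ dx = [φ²/2] between the walls = 0.
Normalization: ∫|φ|² dx = 3.9824.
⟨p⟩ = 0.0000 and ⟨p²⟩ = 64.681.
(Δp)² = 64.681 − (0.0000)² = 64.681.

64.7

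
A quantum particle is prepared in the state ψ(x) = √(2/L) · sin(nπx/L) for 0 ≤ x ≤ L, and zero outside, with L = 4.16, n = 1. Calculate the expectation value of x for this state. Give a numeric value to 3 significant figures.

2.08

⟨x⟩ = ∫ x·|ψ|² dx (integrals over the domain).
With sin²θ = (1 − cos2θ)/2 on 0 ≤ x ≤ L: ∫sin²(nπx/L) dx = L/2, ∫x·sin²(nπx/L) dx = L²/4, ∫x²·sin²(nπx/L) dx = L³·(1/6 − 1/(4n²π²)); higher powers xᵏ the same way, integrating xᵏ·cos(2nπx/L) by parts.
⟨x⟩ = 2.0800.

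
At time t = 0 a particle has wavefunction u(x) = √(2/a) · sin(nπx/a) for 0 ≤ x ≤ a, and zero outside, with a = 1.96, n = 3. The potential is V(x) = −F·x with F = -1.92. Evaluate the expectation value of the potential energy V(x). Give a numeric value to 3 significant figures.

⟨V⟩ = ∫ V(x)·|u|² dx.
With sin²θ = (1 − cos2θ)/2 on 0 ≤ x ≤ a: ∫sin²(nπx/a) dx = a/2, ∫x·sin²(nπx/a) dx = a²/4, ∫x²·sin²(nπx/a) dx = a³·(1/6 − 1/(4n²π²)); higher powers xᵏ the same way, integrating xᵏ·cos(2nπx/a) by parts.
⟨V⟩ = 1.8816.

1.88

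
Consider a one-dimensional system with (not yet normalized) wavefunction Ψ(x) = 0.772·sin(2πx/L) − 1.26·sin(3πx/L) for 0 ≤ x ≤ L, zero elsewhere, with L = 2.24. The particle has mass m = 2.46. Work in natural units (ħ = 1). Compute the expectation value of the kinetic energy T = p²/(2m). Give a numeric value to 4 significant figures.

3.053

T = −(ħ²/2m) d²/dx², so ⟨T⟩ = −(ħ²/2m) ∫ Ψ*·Ψ'' dx / ∫|Ψ|² dx; with m = 2.46.
d²/dx² sin(jπx/L) = −(jπ/L)²·sin(jπx/L); on 0 ≤ x ≤ L, ∫sin²(jπx/L) dx = L/2 and ∫sin(jπx/L)·sin(lπx/L) dx = 0 for j ≠ l, so only diagonal terms survive in ∫|Ψ|² and ∫Ψ·Ψ″; ∫Ψ·Ψ′ dx = [Ψ²/2] between the walls = 0.
State is unnormalized: ∫|Ψ|² dx = 2.4456, and ∫Ψ*·(−ħ²/2m · Ψ'') dx = 7.4654, so ⟨T⟩ = 7.4654 / 2.4456.
⟨T⟩ = 3.0526.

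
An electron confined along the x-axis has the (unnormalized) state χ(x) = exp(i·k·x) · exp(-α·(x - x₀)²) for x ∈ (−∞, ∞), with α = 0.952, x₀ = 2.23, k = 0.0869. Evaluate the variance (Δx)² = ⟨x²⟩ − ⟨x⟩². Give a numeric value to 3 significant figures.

Compute ⟨x⟩ and ⟨x²⟩ separately, then (Δx)² = ⟨x²⟩ − ⟨x⟩².
Gaussian moments (u = x − x₀): ∫u^(2j)·e^(−2αu²) du = (2j−1)!!/(4α)^j · √(π/(2α)), odd powers integrate to 0; here √(π/(2α)) = 1.2845.
Normalization: ∫|χ|² dx = 1.2845.
⟨x⟩ = 2.2300 and ⟨x²⟩ = 5.2355.
(Δx)² = 5.2355 − (2.2300)² = 0.26261.

0.263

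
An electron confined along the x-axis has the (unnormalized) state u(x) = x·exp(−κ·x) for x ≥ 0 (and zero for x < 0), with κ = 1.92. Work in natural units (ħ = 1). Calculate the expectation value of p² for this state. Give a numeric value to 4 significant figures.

p² u = −ħ² d²u/dx²; ⟨p²⟩ = −ħ² ∫ u*·u'' dx / ∫|u|² dx.
Differentiate x·exp(−κ·x) with the product rule; every integrand then reduces to terms xʲ·e^(−2κx) on [0, ∞), with ∫₀^∞ xʲ·e^(−2κx) dx = j!/(2κ)^(j+1).
State is unnormalized: ∫|u|² dx = 0.035321, and ∫u*·(−ħ² u'') dx = 0.13021, so ⟨p²⟩ = 0.13021 / 0.035321.
⟨p²⟩ = 3.6864.

3.686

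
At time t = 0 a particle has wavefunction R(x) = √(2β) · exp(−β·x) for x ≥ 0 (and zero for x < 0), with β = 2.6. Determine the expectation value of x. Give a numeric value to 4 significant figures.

⟨x⟩ = ∫ x·|R|² dx (integrals over the domain).
Every integrand reduces to terms xʲ·e^(−2βx) on [0, ∞); use ∫₀^∞ xʲ·e^(−2βx) dx = j!/(2β)^(j+1).
⟨x⟩ = 0.19231.

0.1923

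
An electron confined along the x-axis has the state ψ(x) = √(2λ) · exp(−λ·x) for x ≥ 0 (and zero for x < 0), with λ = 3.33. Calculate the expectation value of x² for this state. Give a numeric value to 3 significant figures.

⟨x²⟩ = ∫ x²·|ψ|² dx (integrals over the domain).
Every integrand reduces to terms xʲ·e^(−2λx) on [0, ∞); use ∫₀^∞ xʲ·e^(−2λx) dx = j!/(2λ)^(j+1).
⟨x²⟩ = 0.045090.

0.0451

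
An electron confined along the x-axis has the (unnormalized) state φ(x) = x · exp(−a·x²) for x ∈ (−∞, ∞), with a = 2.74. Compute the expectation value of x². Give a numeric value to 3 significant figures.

0.274

⟨x²⟩ = ∫ x²·|φ|² dx / ∫|φ|² dx (integrals over the domain).
Expand each integrand as polynomial × e^(−2ax²) and use ∫x^(2j)·e^(−2ax²) dx = (2j−1)!!/(4a)^j · √(π/(2a)), odd powers → 0; here √(π/(2a)) = 0.75715.
State is unnormalized: ∫|φ|² dx = 0.069083, and ∫φ*·x²·φ dx = 0.018910, so ⟨x²⟩ = 0.018910 / 0.069083.
⟨x²⟩ = 0.27372.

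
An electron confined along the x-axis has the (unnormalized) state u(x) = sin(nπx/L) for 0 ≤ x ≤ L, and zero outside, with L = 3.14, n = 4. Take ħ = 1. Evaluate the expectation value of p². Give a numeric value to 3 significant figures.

16.0

p² u = −ħ² d²u/dx²; ⟨p²⟩ = −ħ² ∫ u*·u'' dx / ∫|u|² dx.
d/dx sin(nπx/L) = (nπ/L)·cos(nπx/L) and d²/dx² sin(nπx/L) = −(nπ/L)²·sin(nπx/L); on 0 ≤ x ≤ L, ∫sin²(nπx/L) dx = L/2 and ∫sin(nπx/L)·cos(nπx/L) dx = 0.
State is unnormalized: ∫|u|² dx = 1.5700, and ∫u*·(−ħ² u'') dx = 25.145, so ⟨p²⟩ = 25.145 / 1.5700.
⟨p²⟩ = 16.016.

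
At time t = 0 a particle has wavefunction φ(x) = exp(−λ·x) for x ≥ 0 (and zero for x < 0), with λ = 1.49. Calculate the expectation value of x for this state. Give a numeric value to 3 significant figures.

0.336

⟨x⟩ = ∫ x·|φ|² dx / ∫|φ|² dx (integrals over the domain).
Every integrand reduces to terms xʲ·e^(−2λx) on [0, ∞); use ∫₀^∞ xʲ·e^(−2λx) dx = j!/(2λ)^(j+1).
State is unnormalized: ∫|φ|² dx = 0.33557, and ∫φ*·x·φ dx = 0.11261, so ⟨x⟩ = 0.11261 / 0.33557.
⟨x⟩ = 0.33557.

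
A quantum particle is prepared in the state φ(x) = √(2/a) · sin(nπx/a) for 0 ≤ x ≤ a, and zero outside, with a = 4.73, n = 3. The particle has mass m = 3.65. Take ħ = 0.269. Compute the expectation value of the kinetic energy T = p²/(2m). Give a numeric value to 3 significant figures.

0.0394

T = −(ħ²/2m) d²/dx², so ⟨T⟩ = −(ħ²/2m) ∫ φ*·φ'' dx; with m = 3.65.
d/dx sin(nπx/a) = (nπ/a)·cos(nπx/a) and d²/dx² sin(nπx/a) = −(nπ/a)²·sin(nπx/a); on 0 ≤ x ≤ a, ∫sin²(nπx/a) dx = a/2 and ∫sin(nπx/a)·cos(nπx/a) dx = 0.
⟨T⟩ = 0.039355.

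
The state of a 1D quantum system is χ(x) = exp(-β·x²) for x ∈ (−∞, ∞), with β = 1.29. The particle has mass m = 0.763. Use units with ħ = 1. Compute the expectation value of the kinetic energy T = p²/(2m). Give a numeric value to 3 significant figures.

T = −(ħ²/2m) d²/dx², so ⟨T⟩ = −(ħ²/2m) ∫ χ*·χ'' dx / ∫|χ|² dx; with m = 0.763.
Gaussian moments: ∫x^(2j)·e^(−2βx²) dx = (2j−1)!!/(4β)^j · √(π/(2β)), odd powers integrate to 0; here √(π/(2β)) = 1.1035. Derivatives: d/dx e^(−βx²) = −2βx·e^(−βx²), d²/dx² e^(−βx²) = (4β²x² − 2β)·e^(−βx²).
State is unnormalized: ∫|χ|² dx = 1.1035, and ∫χ*·(−ħ²/2m · χ'') dx = 0.93283, so ⟨T⟩ = 0.93283 / 1.1035.
⟨T⟩ = 0.84535.

0.845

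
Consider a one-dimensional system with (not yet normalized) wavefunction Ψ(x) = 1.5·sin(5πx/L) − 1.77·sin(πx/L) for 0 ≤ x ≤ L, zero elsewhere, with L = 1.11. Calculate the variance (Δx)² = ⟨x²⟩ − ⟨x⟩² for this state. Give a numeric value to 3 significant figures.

0.0568

Compute ⟨x⟩ and ⟨x²⟩ separately, then (Δx)² = ⟨x²⟩ − ⟨x⟩².
On 0 ≤ x ≤ L (j ≠ l): ∫sin²(jπx/L) dx = L/2, ∫sin(jπx/L)·sin(lπx/L) dx = 0; diagonal moments ∫x·sin²(jπx/L) dx = L²/4, ∫x²·sin²(jπx/L) dx = L³·(1/6 − 1/(4j²π²)); cross terms ∫x·sin(jπx/L)·sin(lπx/L) dx = 0 for j + l even and −4jlL²/(π²(j² − l²)²) for j + l odd, ∫x²·sin(jπx/L)·sin(lπx/L) dx = (−1)^(j+l)·4jlL³/(π²(j² − l²)²); higher powers the same way via product-to-sum and parts.
Normalization: ∫|Ψ|² dx = 2.9875.
⟨x⟩ = 0.55500 and ⟨x²⟩ = 0.36478.
(Δx)² = 0.36478 − (0.55500)² = 0.056751.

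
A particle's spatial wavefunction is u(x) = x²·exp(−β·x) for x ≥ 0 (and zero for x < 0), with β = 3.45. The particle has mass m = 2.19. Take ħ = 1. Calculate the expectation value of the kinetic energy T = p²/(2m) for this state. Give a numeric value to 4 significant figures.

T = −(ħ²/2m) d²/dx², so ⟨T⟩ = −(ħ²/2m) ∫ u*·u'' dx / ∫|u|² dx; with m = 2.19.
Differentiate x²·exp(−β·x) with the product rule; every integrand then reduces to terms xʲ·e^(−2βx) on [0, ∞), with ∫₀^∞ xʲ·e^(−2βx) dx = j!/(2β)^(j+1).
State is unnormalized: ∫|u|² dx = 0.0015345, and ∫u*·(−ħ²/2m · u'') dx = 0.0013900, so ⟨T⟩ = 0.0013900 / 0.0015345.
⟨T⟩ = 0.90582.

0.9058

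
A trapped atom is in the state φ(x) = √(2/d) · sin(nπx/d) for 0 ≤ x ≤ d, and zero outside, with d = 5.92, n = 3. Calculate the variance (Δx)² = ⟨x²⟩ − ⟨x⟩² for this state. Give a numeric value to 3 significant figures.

2.72

Compute ⟨x⟩ and ⟨x²⟩ separately, then (Δx)² = ⟨x²⟩ − ⟨x⟩².
With sin²θ = (1 − cos2θ)/2 on 0 ≤ x ≤ d: ∫sin²(nπx/d) dx = d/2, ∫x·sin²(nπx/d) dx = d²/4, ∫x²·sin²(nπx/d) dx = d³·(1/6 − 1/(4n²π²)); higher powers xᵏ the same way, integrating xᵏ·cos(2nπx/d) by parts.
⟨x⟩ = 2.9600 and ⟨x²⟩ = 11.485.
(Δx)² = 11.485 − (2.9600)² = 2.7233.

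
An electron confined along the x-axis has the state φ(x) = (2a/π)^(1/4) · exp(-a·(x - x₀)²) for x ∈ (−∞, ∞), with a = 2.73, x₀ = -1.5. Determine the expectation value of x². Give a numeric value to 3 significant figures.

2.34

⟨x²⟩ = ∫ x²·|φ|² dx (integrals over the domain).
Gaussian moments (u = x − x₀): ∫u^(2j)·e^(−2au²) du = (2j−1)!!/(4a)^j · √(π/(2a)), odd powers integrate to 0; here √(π/(2a)) = 0.75854.
⟨x²⟩ = 2.3416.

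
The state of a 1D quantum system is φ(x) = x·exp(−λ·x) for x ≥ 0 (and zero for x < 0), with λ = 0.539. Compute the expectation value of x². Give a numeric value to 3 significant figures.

10.3

⟨x²⟩ = ∫ x²·|φ|² dx / ∫|φ|² dx (integrals over the domain).
Every integrand reduces to terms xʲ·e^(−2λx) on [0, ∞); use ∫₀^∞ xʲ·e^(−2λx) dx = j!/(2λ)^(j+1).
State is unnormalized: ∫|φ|² dx = 1.5965, and ∫φ*·x²·φ dx = 16.486, so ⟨x²⟩ = 16.486 / 1.5965.
⟨x²⟩ = 10.326.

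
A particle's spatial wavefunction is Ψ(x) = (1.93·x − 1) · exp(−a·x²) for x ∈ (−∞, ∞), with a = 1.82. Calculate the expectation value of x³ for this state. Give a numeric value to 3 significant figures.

⟨x³⟩ = ∫ x³·|Ψ|² dx / ∫|Ψ|² dx (integrals over the domain).
Expand each integrand as polynomial × e^(−2ax²) and use ∫x^(2j)·e^(−2ax²) dx = (2j−1)!!/(4a)^j · √(π/(2a)), odd powers → 0; here √(π/(2a)) = 0.92902.
State is unnormalized: ∫|Ψ|² dx = 1.4044, and ∫Ψ*·x³·Ψ dx = -0.20299, so ⟨x³⟩ = -0.20299 / 1.4044.
⟨x³⟩ = -0.14454.

-0.145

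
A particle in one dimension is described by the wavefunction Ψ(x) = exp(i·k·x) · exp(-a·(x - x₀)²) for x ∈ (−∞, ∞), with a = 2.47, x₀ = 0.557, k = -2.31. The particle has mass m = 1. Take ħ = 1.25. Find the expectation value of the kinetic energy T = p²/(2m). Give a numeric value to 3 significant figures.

T = −(ħ²/2m) d²/dx², so ⟨T⟩ = −(ħ²/2m) ∫ Ψ*·Ψ'' dx / ∫|Ψ|² dx; with m = 1.
Gaussian moments (u = x − x₀): ∫u^(2j)·e^(−2au²) du = (2j−1)!!/(4a)^j · √(π/(2a)), odd powers integrate to 0; here √(π/(2a)) = 0.79746. Derivatives: Ψ′ = (ik − 2au)·Ψ, Ψ″ = ((ik − 2au)² − 2a)·Ψ; the odd-in-u pieces drop out.
State is unnormalized: ∫|Ψ|² dx = 0.79746, and ∫Ψ*·(−ħ²/2m · Ψ'') dx = 4.8634, so ⟨T⟩ = 4.8634 / 0.79746.
⟨T⟩ = 6.0985.

6.10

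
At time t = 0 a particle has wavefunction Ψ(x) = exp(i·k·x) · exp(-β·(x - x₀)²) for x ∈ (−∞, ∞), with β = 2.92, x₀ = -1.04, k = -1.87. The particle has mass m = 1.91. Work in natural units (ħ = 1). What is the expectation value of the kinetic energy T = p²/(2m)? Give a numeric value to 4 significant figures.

1.680

T = −(ħ²/2m) d²/dx², so ⟨T⟩ = −(ħ²/2m) ∫ Ψ*·Ψ'' dx / ∫|Ψ|² dx; with m = 1.91.
Gaussian moments (u = x − x₀): ∫u^(2j)·e^(−2βu²) du = (2j−1)!!/(4β)^j · √(π/(2β)), odd powers integrate to 0; here √(π/(2β)) = 0.73345. Derivatives: Ψ′ = (ik − 2βu)·Ψ, Ψ″ = ((ik − 2βu)² − 2β)·Ψ; the odd-in-u pieces drop out.
State is unnormalized: ∫|Ψ|² dx = 0.73345, and ∫Ψ*·(−ħ²/2m · Ψ'') dx = 1.2321, so ⟨T⟩ = 1.2321 / 0.73345.
⟨T⟩ = 1.6798.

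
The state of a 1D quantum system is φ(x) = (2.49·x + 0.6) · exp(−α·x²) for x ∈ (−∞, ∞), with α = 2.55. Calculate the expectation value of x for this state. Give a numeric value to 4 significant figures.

⟨x⟩ = ∫ x·|φ|² dx / ∫|φ|² dx (integrals over the domain).
Expand each integrand as polynomial × e^(−2αx²) and use ∫x^(2j)·e^(−2αx²) dx = (2j−1)!!/(4α)^j · √(π/(2α)), odd powers → 0; here √(π/(2α)) = 0.78486.
State is unnormalized: ∫|φ|² dx = 0.75962, and ∫φ*·x·φ dx = 0.22992, so ⟨x⟩ = 0.22992 / 0.75962.
⟨x⟩ = 0.30267.

0.3027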